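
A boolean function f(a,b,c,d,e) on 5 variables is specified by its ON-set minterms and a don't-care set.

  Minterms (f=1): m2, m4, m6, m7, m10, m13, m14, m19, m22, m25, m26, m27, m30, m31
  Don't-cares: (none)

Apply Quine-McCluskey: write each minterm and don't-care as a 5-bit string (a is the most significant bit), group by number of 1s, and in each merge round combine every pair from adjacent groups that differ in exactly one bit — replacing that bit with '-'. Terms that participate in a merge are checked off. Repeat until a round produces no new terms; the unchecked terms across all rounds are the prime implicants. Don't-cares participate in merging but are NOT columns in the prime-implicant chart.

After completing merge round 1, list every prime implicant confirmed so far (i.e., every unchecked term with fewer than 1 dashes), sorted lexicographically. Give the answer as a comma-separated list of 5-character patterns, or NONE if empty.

size-2^0 implicants → 00010(✓)  00100(✓)  00110(✓)  00111(✓)  01010(✓)  01101  01110(✓)  10011(✓)  10110(✓)  11001(✓)  11010(✓)  11011(✓)  11110(✓)  11111(✓)
size-2^1 implicants → -0110(✓)  -1010(✓)  -1110(✓)  0-010(✓)  0-110(✓)  00-10(✓)  001-0  0011-  01-10(✓)  1-011  1-110(✓)  11-10(✓)  11-11(✓)  110-1  1101-(✓)  1111-(✓)
size-2^2 implicants → --110  -1-10  0--10  11-1-
Unchecked terms (primes): --110, -1-10, 0--10, 001-0, 0011-, 01101, 1-011, 11-1-, 110-1

01101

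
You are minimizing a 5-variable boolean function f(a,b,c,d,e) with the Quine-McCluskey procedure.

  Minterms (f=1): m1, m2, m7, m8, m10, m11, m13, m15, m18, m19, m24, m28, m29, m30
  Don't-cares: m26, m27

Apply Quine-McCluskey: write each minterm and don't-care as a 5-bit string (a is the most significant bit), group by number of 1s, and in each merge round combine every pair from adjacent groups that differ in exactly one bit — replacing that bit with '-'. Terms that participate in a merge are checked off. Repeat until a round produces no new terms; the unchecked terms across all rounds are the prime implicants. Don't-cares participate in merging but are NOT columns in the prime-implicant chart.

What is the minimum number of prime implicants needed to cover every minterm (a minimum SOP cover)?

8

[col 0] 00001, 00010*, 00111*, 01000*, 01010*, 01011*, 01101*, 01111*, 10010*, 10011*, 11000*, 11010*, 11011*, 11100*, 11101*, 11110*
[col 1] -0010*, -1000*, -1010*, -1011*, -1101, 0-010*, 0-111, 01-11, 010-0*, 0101-*, 011-1, 1-010*, 1-011*, 1001-*, 11-00*, 11-10*, 110-0*, 1101-*, 111-0*, 1110-
[col 2] --010, -10-0, -101-, 1-01-, 11--0
Prime implicants: --010, -10-0, -101-, -1101, 0-111, 00001, 01-11, 011-1, 1-01-, 11--0, 1110-
PI chart (minterm → PIs covering it):
  1 | 00001  (sole → essential)
  2 | --010  (sole → essential)
  7 | 0-111  (sole → essential)
  8 | -10-0  (sole → essential)
  10 | --010,-10-0,-101-
  11 | -101-,01-11
  13 | -1101,011-1
  15 | 0-111,01-11,011-1
  18 | --010,1-01-
  19 | 1-01-  (sole → essential)
  24 | -10-0,11--0
  28 | 11--0,1110-
  29 | -1101,1110-
  30 | 11--0  (sole → essential)
Essential prime implicants: --010, -10-0, 0-111, 00001, 1-01-, 11--0
Petrick residual → -101-, -1101
Minimum SOP uses 8 PIs: c'de' + bc'e' + bc'd + bcd'e + a'cde + a'b'c'd'e + ac'd + abe'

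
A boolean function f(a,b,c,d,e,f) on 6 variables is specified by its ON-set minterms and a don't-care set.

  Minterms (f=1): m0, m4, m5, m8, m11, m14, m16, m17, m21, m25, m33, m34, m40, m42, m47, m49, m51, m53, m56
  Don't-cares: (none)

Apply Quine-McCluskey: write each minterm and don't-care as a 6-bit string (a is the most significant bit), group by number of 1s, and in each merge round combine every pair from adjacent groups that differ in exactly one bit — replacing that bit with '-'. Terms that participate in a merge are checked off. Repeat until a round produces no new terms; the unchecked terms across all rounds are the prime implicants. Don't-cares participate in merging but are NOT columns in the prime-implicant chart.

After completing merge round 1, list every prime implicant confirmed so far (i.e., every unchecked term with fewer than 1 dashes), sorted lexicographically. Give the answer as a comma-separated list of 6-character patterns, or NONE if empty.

size-2^0 implicants → 000000(✓)  000100(✓)  000101(✓)  001000(✓)  001011  001110  010000(✓)  010001(✓)  010101(✓)  011001(✓)  100001(✓)  100010(✓)  101000(✓)  101010(✓)  101111  110001(✓)  110011(✓)  110101(✓)  111000(✓)
size-2^1 implicants → -01000  -10001(✓)  -10101(✓)  0-0000  0-0101  00-000  000-00  00010-  01-001  010-01(✓)  01000-  1-0001  1-1000  10-010  1010-0  110-01(✓)  1100-1
size-2^2 implicants → -10-01
Unchecked terms (primes): -01000, -10-01, 0-0000, 0-0101, 00-000, 000-00, 00010-, 001011, 001110, 01-001, 01000-, 1-0001, 1-1000, 10-010, 1010-0, 101111, 1100-1

001011, 001110, 101111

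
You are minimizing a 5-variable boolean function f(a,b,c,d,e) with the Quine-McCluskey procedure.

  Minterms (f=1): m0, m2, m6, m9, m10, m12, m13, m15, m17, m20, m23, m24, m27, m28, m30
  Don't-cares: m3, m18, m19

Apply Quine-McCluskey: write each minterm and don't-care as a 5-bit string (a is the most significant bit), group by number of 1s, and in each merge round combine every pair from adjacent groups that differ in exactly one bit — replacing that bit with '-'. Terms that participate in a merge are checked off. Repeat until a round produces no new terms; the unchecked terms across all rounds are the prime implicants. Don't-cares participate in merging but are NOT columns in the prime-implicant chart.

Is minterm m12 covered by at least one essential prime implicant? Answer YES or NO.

NO

Round 0: 00000✓ 00010✓ 00011✓ 00110✓ 01001✓ 01010✓ 01100✓ 01101✓ 01111✓ 10001✓ 10010✓ 10011✓ 10100✓ 10111✓ 11000✓ 11011✓ 11100✓ 11110✓
Round 1: -0010✓ -0011✓ -1100 0-010 00-10 000-0 0001-✓ 01-01 011-1 0110- 1-011 1-100 10-11 100-1 1001-✓ 11-00 111-0
Round 2: -001-
PIs = {-001-, -1100, 0-010, 00-10, 000-0, 01-01, 011-1, 0110-, 1-011, 1-100, 10-11, 100-1, 11-00, 111-0}
Coverage chart:
  m0: 000-0 ←essential
  m2: -001-,0-010,00-10,000-0
  m6: 00-10 ←essential
  m9: 01-01 ←essential
  m10: 0-010 ←essential
  m12: -1100,0110-
  m13: 01-01,011-1,0110-
  m15: 011-1 ←essential
  m17: 100-1 ←essential
  m20: 1-100 ←essential
  m23: 10-11 ←essential
  m24: 11-00 ←essential
  m27: 1-011 ←essential
  m28: -1100,1-100,11-00,111-0
  m30: 111-0 ←essential
Essential: 0-010, 00-10, 000-0, 01-01, 011-1, 1-011, 1-100, 10-11, 100-1, 11-00, 111-0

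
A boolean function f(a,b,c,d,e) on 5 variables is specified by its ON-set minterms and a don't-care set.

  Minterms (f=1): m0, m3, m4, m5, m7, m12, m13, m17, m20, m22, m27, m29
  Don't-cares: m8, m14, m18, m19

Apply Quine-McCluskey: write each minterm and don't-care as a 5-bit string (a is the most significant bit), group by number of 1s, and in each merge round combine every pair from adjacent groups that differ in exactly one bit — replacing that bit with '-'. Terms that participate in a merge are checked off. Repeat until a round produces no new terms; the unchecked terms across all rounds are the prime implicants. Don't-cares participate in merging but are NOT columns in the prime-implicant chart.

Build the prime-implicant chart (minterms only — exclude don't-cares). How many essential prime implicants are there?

4

[col 0] 00000*, 00011*, 00100*, 00101*, 00111*, 01000*, 01100*, 01101*, 01110*, 10001*, 10010*, 10011*, 10100*, 10110*, 11011*, 11101*
[col 1] -0011, -0100, -1101, 0-000*, 0-100*, 0-101*, 00-00*, 00-11, 001-1, 0010-*, 01-00*, 011-0, 0110-*, 1-011, 10-10, 100-1, 1001-, 101-0
[col 2] 0--00, 0-10-
Prime implicants: -0011, -0100, -1101, 0--00, 0-10-, 00-11, 001-1, 011-0, 1-011, 10-10, 100-1, 1001-, 101-0
PI chart (minterm → PIs covering it):
  0 | 0--00  (sole → essential)
  3 | -0011,00-11
  4 | -0100,0--00,0-10-
  5 | 0-10-,001-1
  7 | 00-11,001-1
  12 | 0--00,0-10-,011-0
  13 | -1101,0-10-
  17 | 100-1  (sole → essential)
  20 | -0100,101-0
  22 | 10-10,101-0
  27 | 1-011  (sole → essential)
  29 | -1101  (sole → essential)
Essential prime implicants: -1101, 0--00, 1-011, 100-1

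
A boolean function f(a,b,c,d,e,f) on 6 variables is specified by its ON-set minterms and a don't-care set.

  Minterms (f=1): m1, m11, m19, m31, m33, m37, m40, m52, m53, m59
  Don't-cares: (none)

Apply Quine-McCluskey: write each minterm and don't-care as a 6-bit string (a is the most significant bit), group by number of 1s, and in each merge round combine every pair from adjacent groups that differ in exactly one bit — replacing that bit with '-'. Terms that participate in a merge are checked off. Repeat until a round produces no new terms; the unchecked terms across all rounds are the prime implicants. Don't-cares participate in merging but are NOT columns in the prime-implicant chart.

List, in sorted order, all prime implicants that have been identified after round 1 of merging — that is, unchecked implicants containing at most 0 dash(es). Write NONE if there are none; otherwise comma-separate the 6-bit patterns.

[col 0] 000001*, 001011, 010011, 011111, 100001*, 100101*, 101000, 110100*, 110101*, 111011
[col 1] -00001, 1-0101, 100-01, 11010-
Prime implicants: -00001, 001011, 010011, 011111, 1-0101, 100-01, 101000, 11010-, 111011

001011, 010011, 011111, 101000, 111011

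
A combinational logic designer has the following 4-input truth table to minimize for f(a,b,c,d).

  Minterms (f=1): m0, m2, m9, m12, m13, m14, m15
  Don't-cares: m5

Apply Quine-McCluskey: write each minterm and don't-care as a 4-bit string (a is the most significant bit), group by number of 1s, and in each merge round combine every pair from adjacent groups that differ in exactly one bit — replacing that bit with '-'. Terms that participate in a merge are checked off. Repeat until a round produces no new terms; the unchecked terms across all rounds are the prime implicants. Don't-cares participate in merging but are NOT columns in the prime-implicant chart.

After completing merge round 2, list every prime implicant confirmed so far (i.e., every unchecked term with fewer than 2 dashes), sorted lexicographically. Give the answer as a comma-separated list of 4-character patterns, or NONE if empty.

-101, 00-0, 1-01

[col 0] 0000*, 0010*, 0101*, 1001*, 1100*, 1101*, 1110*, 1111*
[col 1] -101, 00-0, 1-01, 11-0*, 11-1*, 110-*, 111-*
[col 2] 11--
Prime implicants: -101, 00-0, 1-01, 11--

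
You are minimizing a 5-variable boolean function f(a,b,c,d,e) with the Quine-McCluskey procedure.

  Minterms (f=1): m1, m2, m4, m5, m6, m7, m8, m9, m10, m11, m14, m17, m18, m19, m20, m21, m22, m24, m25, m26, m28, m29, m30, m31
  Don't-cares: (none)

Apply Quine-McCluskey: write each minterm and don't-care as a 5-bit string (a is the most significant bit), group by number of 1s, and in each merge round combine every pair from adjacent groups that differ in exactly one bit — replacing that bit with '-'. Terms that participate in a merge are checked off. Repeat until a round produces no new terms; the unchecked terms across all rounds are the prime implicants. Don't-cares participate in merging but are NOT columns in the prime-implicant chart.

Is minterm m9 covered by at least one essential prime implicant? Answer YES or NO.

Round 0: 00001✓ 00010✓ 00100✓ 00101✓ 00110✓ 00111✓ 01000✓ 01001✓ 01010✓ 01011✓ 01110✓ 10001✓ 10010✓ 10011✓ 10100✓ 10101✓ 10110✓ 11000✓ 11001✓ 11010✓ 11100✓ 11101✓ 11110✓ 11111✓
Round 1: -0001✓ -0010✓ -0100✓ -0101✓ -0110✓ -1000✓ -1001✓ -1010✓ -1110✓ 0-001✓ 0-010✓ 0-110✓ 00-01✓ 00-10✓ 001-0✓ 001-1✓ 0010-✓ 0011-✓ 01-10✓ 010-0✓ 010-1✓ 0100-✓ 0101-✓ 1-001✓ 1-010✓ 1-100✓ 1-101✓ 1-110✓ 10-01✓ 10-10✓ 100-1 1001- 101-0✓ 1010-✓ 11-00✓ 11-01✓ 11-10✓ 110-0✓ 1100-✓ 111-0✓ 111-1✓ 1110-✓ 1111-✓
Round 2: --001 --010✓ --110✓ -0-01 -0-10✓ -01-0 -010- -1-10✓ -10-0 -100- 0--10✓ 001-- 010-- 1--01 1--10✓ 1-1-0 1-10- 11--0 11-0- 111--
Round 3: ---10
PIs = {---10, --001, -0-01, -01-0, -010-, -10-0, -100-, 001--, 010--, 1--01, 1-1-0, 1-10-, 100-1, 1001-, 11--0, 11-0-, 111--}
Coverage chart:
  m1: --001,-0-01
  m2: ---10 ←essential
  m4: -01-0,-010-,001--
  m5: -0-01,-010-,001--
  m6: ---10,-01-0,001--
  m7: 001-- ←essential
  m8: -10-0,-100-,010--
  m9: --001,-100-,010--
  m10: ---10,-10-0,010--
  m11: 010-- ←essential
  m14: ---10 ←essential
  m17: --001,-0-01,1--01,100-1
  m18: ---10,1001-
  m19: 100-1,1001-
  m20: -01-0,-010-,1-1-0,1-10-
  m21: -0-01,-010-,1--01,1-10-
  m22: ---10,-01-0,1-1-0
  m24: -10-0,-100-,11--0,11-0-
  m25: --001,-100-,1--01,11-0-
  m26: ---10,-10-0,11--0
  m28: 1-1-0,1-10-,11--0,11-0-,111--
  m29: 1--01,1-10-,11-0-,111--
  m30: ---10,1-1-0,11--0,111--
  m31: 111-- ←essential
Essential: ---10, 001--, 010--, 111--

YES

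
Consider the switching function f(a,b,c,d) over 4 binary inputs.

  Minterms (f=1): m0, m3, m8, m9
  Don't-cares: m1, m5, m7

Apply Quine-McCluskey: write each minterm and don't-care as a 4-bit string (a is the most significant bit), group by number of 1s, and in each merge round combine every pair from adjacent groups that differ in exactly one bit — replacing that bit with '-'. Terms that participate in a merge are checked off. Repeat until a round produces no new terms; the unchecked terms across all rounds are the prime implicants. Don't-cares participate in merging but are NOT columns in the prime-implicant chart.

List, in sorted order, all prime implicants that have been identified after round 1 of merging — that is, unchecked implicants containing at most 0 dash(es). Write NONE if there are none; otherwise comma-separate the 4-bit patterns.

NONE

[col 0] 0000*, 0001*, 0011*, 0101*, 0111*, 1000*, 1001*
[col 1] -000*, -001*, 0-01*, 0-11*, 00-1*, 000-*, 01-1*, 100-*
[col 2] -00-, 0--1
Prime implicants: -00-, 0--1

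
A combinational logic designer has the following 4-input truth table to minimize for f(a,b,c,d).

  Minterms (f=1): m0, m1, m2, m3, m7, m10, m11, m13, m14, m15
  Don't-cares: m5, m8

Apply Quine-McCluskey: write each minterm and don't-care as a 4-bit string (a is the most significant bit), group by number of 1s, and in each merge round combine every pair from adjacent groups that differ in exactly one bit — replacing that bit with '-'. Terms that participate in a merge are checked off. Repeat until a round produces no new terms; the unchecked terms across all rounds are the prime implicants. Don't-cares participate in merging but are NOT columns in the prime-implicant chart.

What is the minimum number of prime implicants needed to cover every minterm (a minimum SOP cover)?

Round 0: 0000✓ 0001✓ 0010✓ 0011✓ 0101✓ 0111✓ 1000✓ 1010✓ 1011✓ 1101✓ 1110✓ 1111✓
Round 1: -000✓ -010✓ -011✓ -101✓ -111✓ 0-01✓ 0-11✓ 00-0✓ 00-1✓ 000-✓ 001-✓ 01-1✓ 1-10✓ 1-11✓ 10-0✓ 101-✓ 11-1✓ 111-✓
Round 2: --11 -0-0 -01- -1-1 0--1 00-- 1-1-
PIs = {--11, -0-0, -01-, -1-1, 0--1, 00--, 1-1-}
Coverage chart:
  m0: -0-0,00--
  m1: 0--1,00--
  m2: -0-0,-01-,00--
  m3: --11,-01-,0--1,00--
  m7: --11,-1-1,0--1
  m10: -0-0,-01-,1-1-
  m11: --11,-01-,1-1-
  m13: -1-1 ←essential
  m14: 1-1- ←essential
  m15: --11,-1-1,1-1-
Essential: -1-1, 1-1-
Petrick residual → 00--
Min cover (3 terms): bd + a'b' + ac

3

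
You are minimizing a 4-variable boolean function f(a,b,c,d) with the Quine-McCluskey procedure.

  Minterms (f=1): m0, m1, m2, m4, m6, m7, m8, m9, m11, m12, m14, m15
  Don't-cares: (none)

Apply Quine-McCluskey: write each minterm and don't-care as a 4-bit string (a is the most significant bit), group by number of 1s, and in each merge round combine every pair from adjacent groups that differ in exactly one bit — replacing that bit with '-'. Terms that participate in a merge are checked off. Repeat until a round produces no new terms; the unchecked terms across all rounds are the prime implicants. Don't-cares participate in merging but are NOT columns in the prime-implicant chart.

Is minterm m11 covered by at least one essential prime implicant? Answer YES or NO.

NO

size-2^0 implicants → 0000(✓)  0001(✓)  0010(✓)  0100(✓)  0110(✓)  0111(✓)  1000(✓)  1001(✓)  1011(✓)  1100(✓)  1110(✓)  1111(✓)
size-2^1 implicants → -000(✓)  -001(✓)  -100(✓)  -110(✓)  -111(✓)  0-00(✓)  0-10(✓)  00-0(✓)  000-(✓)  01-0(✓)  011-(✓)  1-00(✓)  1-11  10-1  100-(✓)  11-0(✓)  111-(✓)
size-2^2 implicants → --00  -00-  -1-0  -11-  0--0
Unchecked terms (primes): --00, -00-, -1-0, -11-, 0--0, 1-11, 10-1
Minterm coverage:
  m0 ⊆ --00,-00-,0--0
  m1 ⊆ -00- [E]
  m2 ⊆ 0--0 [E]
  m4 ⊆ --00,-1-0,0--0
  m6 ⊆ -1-0,-11-,0--0
  m7 ⊆ -11- [E]
  m8 ⊆ --00,-00-
  m9 ⊆ -00-,10-1
  m11 ⊆ 1-11,10-1
  m12 ⊆ --00,-1-0
  m14 ⊆ -1-0,-11-
  m15 ⊆ -11-,1-11
E = {-00-, -11-, 0--0}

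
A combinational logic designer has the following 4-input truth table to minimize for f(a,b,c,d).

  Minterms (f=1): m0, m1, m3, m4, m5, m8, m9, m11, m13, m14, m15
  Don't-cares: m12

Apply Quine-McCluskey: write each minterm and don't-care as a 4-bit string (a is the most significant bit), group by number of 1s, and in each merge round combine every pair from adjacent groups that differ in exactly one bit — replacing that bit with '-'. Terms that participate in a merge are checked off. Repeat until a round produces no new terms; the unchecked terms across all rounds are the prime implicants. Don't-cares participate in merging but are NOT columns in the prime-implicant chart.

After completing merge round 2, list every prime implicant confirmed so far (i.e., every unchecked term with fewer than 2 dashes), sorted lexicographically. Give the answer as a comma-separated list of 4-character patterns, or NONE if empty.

NONE

[col 0] 0000*, 0001*, 0011*, 0100*, 0101*, 1000*, 1001*, 1011*, 1100*, 1101*, 1110*, 1111*
[col 1] -000*, -001*, -011*, -100*, -101*, 0-00*, 0-01*, 00-1*, 000-*, 010-*, 1-00*, 1-01*, 1-11*, 10-1*, 100-*, 11-0*, 11-1*, 110-*, 111-*
[col 2] --00*, --01*, -0-1, -00-*, -10-*, 0-0-*, 1--1, 1-0-*, 11--
[col 3] --0-
Prime implicants: --0-, -0-1, 1--1, 11--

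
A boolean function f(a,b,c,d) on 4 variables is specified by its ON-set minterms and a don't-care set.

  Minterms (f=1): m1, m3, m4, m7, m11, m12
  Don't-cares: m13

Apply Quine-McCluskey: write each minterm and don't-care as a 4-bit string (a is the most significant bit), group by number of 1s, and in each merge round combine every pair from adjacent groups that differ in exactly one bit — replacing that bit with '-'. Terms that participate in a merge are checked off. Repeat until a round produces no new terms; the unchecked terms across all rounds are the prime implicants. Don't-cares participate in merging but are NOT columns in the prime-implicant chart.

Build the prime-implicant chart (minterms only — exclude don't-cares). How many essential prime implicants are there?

4

Round 0: 0001✓ 0011✓ 0100✓ 0111✓ 1011✓ 1100✓ 1101✓
Round 1: -011 -100 0-11 00-1 110-
PIs = {-011, -100, 0-11, 00-1, 110-}
Coverage chart:
  m1: 00-1 ←essential
  m3: -011,0-11,00-1
  m4: -100 ←essential
  m7: 0-11 ←essential
  m11: -011 ←essential
  m12: -100,110-
Essential: -011, -100, 0-11, 00-1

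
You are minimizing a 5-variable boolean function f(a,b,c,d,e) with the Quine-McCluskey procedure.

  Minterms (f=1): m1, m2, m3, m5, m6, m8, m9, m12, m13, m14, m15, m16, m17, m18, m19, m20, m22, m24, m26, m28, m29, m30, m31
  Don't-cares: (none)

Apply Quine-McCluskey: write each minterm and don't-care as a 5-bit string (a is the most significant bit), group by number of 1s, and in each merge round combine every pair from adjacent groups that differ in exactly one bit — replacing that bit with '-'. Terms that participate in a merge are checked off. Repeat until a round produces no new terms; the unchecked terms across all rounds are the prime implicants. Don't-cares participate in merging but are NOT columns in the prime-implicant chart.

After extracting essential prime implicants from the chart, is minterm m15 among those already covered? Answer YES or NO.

Round 0: 00001✓ 00010✓ 00011✓ 00101✓ 00110✓ 01000✓ 01001✓ 01100✓ 01101✓ 01110✓ 01111✓ 10000✓ 10001✓ 10010✓ 10011✓ 10100✓ 10110✓ 11000✓ 11010✓ 11100✓ 11101✓ 11110✓ 11111✓
Round 1: -0001✓ -0010✓ -0011✓ -0110✓ -1000✓ -1100✓ -1101✓ -1110✓ -1111✓ 0-001✓ 0-101✓ 0-110✓ 00-01✓ 00-10✓ 000-1✓ 0001-✓ 01-00✓ 01-01✓ 0100-✓ 011-0✓ 011-1✓ 0110-✓ 0111-✓ 1-000✓ 1-010✓ 1-100✓ 1-110✓ 10-00✓ 10-10✓ 100-0✓ 100-1✓ 1000-✓ 1001-✓ 101-0✓ 11-00✓ 11-10✓ 110-0✓ 111-0✓ 111-1✓ 1110-✓ 1111-✓
Round 2: --110 -0-10 -00-1 -001- -1-00 -11-0✓ -11-1✓ -110-✓ -111-✓ 0--01 01-0- 011--✓ 1--00✓ 1--10✓ 1-0-0✓ 1-1-0✓ 10--0✓ 100-- 11--0✓ 111--✓
Round 3: -11-- 1---0
PIs = {--110, -0-10, -00-1, -001-, -1-00, -11--, 0--01, 01-0-, 1---0, 100--}
Coverage chart:
  m1: -00-1,0--01
  m2: -0-10,-001-
  m3: -00-1,-001-
  m5: 0--01 ←essential
  m6: --110,-0-10
  m8: -1-00,01-0-
  m9: 0--01,01-0-
  m12: -1-00,-11--,01-0-
  m13: -11--,0--01,01-0-
  m14: --110,-11--
  m15: -11-- ←essential
  m16: 1---0,100--
  m17: -00-1,100--
  m18: -0-10,-001-,1---0,100--
  m19: -00-1,-001-,100--
  m20: 1---0 ←essential
  m22: --110,-0-10,1---0
  m24: -1-00,1---0
  m26: 1---0 ←essential
  m28: -1-00,-11--,1---0
  m29: -11-- ←essential
  m30: --110,-11--,1---0
  m31: -11-- ←essential
Essential: -11--, 0--01, 1---0

YES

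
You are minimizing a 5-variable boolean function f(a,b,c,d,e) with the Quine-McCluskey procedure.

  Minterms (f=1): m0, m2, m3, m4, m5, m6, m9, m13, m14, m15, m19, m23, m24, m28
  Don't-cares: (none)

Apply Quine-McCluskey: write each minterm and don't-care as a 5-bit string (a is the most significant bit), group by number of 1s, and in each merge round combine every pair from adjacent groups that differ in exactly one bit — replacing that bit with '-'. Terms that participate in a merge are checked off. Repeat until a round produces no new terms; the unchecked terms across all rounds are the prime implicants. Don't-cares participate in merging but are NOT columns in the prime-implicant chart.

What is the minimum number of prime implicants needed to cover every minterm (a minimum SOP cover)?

7

[col 0] 00000*, 00010*, 00011*, 00100*, 00101*, 00110*, 01001*, 01101*, 01110*, 01111*, 10011*, 10111*, 11000*, 11100*
[col 1] -0011, 0-101, 0-110, 00-00*, 00-10*, 000-0*, 0001-, 001-0*, 0010-, 01-01, 011-1, 0111-, 10-11, 11-00
[col 2] 00--0
Prime implicants: -0011, 0-101, 0-110, 00--0, 0001-, 0010-, 01-01, 011-1, 0111-, 10-11, 11-00
PI chart (minterm → PIs covering it):
  0 | 00--0  (sole → essential)
  2 | 00--0,0001-
  3 | -0011,0001-
  4 | 00--0,0010-
  5 | 0-101,0010-
  6 | 0-110,00--0
  9 | 01-01  (sole → essential)
  13 | 0-101,01-01,011-1
  14 | 0-110,0111-
  15 | 011-1,0111-
  19 | -0011,10-11
  23 | 10-11  (sole → essential)
  24 | 11-00  (sole → essential)
  28 | 11-00  (sole → essential)
Essential prime implicants: 00--0, 01-01, 10-11, 11-00
Petrick residual → -0011, 0-101, 0111-
Minimum SOP uses 7 PIs: b'c'de + a'cd'e + a'b'e' + a'bd'e + a'bcd + ab'de + abd'e'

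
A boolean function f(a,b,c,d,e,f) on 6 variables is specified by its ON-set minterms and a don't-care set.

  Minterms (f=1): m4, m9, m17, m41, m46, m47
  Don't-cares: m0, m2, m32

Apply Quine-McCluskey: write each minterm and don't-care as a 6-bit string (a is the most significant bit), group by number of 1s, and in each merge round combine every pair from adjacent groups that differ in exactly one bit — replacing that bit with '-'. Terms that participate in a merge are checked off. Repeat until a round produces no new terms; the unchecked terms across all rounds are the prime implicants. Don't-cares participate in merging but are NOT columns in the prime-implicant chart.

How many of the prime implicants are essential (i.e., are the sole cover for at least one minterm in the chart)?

4

Round 0: 000000✓ 000010✓ 000100✓ 001001✓ 010001 100000✓ 101001✓ 101110✓ 101111✓
Round 1: -00000 -01001 000-00 0000-0 10111-
PIs = {-00000, -01001, 000-00, 0000-0, 010001, 10111-}
Coverage chart:
  m4: 000-00 ←essential
  m9: -01001 ←essential
  m17: 010001 ←essential
  m41: -01001 ←essential
  m46: 10111- ←essential
  m47: 10111- ←essential
Essential: -01001, 000-00, 010001, 10111-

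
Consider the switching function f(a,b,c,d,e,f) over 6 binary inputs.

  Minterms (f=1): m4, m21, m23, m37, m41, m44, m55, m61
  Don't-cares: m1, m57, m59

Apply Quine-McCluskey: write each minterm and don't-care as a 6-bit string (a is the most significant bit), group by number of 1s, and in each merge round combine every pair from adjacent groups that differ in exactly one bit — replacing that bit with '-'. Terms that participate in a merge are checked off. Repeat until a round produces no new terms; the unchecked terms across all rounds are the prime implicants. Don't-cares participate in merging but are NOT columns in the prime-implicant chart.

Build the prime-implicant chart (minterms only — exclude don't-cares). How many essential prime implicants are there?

size-2^0 implicants → 000001  000100  010101(✓)  010111(✓)  100101  101001(✓)  101100  110111(✓)  111001(✓)  111011(✓)  111101(✓)
size-2^1 implicants → -10111  0101-1  1-1001  111-01  1110-1
Unchecked terms (primes): -10111, 000001, 000100, 0101-1, 1-1001, 100101, 101100, 111-01, 1110-1
Minterm coverage:
  m4 ⊆ 000100 [E]
  m21 ⊆ 0101-1 [E]
  m23 ⊆ -10111,0101-1
  m37 ⊆ 100101 [E]
  m41 ⊆ 1-1001 [E]
  m44 ⊆ 101100 [E]
  m55 ⊆ -10111 [E]
  m61 ⊆ 111-01 [E]
E = {-10111, 000100, 0101-1, 1-1001, 100101, 101100, 111-01}

7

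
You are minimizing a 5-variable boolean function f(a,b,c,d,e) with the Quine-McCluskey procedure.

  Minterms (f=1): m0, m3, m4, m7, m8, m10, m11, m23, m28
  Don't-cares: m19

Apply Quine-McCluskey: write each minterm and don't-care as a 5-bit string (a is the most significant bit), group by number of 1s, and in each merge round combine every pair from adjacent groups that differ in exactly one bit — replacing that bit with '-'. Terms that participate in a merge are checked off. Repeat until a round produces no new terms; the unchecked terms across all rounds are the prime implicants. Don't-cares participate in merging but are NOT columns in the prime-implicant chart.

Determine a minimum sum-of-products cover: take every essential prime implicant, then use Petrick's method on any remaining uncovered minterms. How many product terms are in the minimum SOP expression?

5

Round 0: 00000✓ 00011✓ 00100✓ 00111✓ 01000✓ 01010✓ 01011✓ 10011✓ 10111✓ 11100
Round 1: -0011✓ -0111✓ 0-000 0-011 00-00 00-11✓ 010-0 0101- 10-11✓
Round 2: -0-11
PIs = {-0-11, 0-000, 0-011, 00-00, 010-0, 0101-, 11100}
Coverage chart:
  m0: 0-000,00-00
  m3: -0-11,0-011
  m4: 00-00 ←essential
  m7: -0-11 ←essential
  m8: 0-000,010-0
  m10: 010-0,0101-
  m11: 0-011,0101-
  m23: -0-11 ←essential
  m28: 11100 ←essential
Essential: -0-11, 00-00, 11100
Petrick residual → 0-000, 0101-
Min cover (5 terms): b'de + a'c'd'e' + a'b'd'e' + a'bc'd + abcd'e'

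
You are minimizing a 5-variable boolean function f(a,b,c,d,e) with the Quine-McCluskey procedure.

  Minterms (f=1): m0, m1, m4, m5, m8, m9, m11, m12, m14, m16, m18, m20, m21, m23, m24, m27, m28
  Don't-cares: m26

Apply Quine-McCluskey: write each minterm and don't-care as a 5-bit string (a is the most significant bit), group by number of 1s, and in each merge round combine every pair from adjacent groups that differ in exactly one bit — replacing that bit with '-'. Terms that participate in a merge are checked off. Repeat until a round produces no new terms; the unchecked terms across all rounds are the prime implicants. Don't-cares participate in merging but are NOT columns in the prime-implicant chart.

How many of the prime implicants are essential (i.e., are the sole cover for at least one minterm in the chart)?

[col 0] 00000*, 00001*, 00100*, 00101*, 01000*, 01001*, 01011*, 01100*, 01110*, 10000*, 10010*, 10100*, 10101*, 10111*, 11000*, 11010*, 11011*, 11100*
[col 1] -0000*, -0100*, -0101*, -1000*, -1011, -1100*, 0-000*, 0-001*, 0-100*, 00-00*, 00-01*, 0000-*, 0010-*, 01-00*, 010-1, 0100-*, 011-0, 1-000*, 1-010*, 1-100*, 10-00*, 100-0*, 101-1, 1010-*, 11-00*, 110-0*, 1101-
[col 2] --000*, --100*, -0-00*, -010-, -1-00*, 0--00*, 0-00-, 00-0-, 1--00*, 1-0-0
[col 3] ---00
Prime implicants: ---00, -010-, -1011, 0-00-, 00-0-, 010-1, 011-0, 1-0-0, 101-1, 1101-
PI chart (minterm → PIs covering it):
  0 | ---00,0-00-,00-0-
  1 | 0-00-,00-0-
  4 | ---00,-010-,00-0-
  5 | -010-,00-0-
  8 | ---00,0-00-
  9 | 0-00-,010-1
  11 | -1011,010-1
  12 | ---00,011-0
  14 | 011-0  (sole → essential)
  16 | ---00,1-0-0
  18 | 1-0-0  (sole → essential)
  20 | ---00,-010-
  21 | -010-,101-1
  23 | 101-1  (sole → essential)
  24 | ---00,1-0-0
  27 | -1011,1101-
  28 | ---00  (sole → essential)
Essential prime implicants: ---00, 011-0, 1-0-0, 101-1

4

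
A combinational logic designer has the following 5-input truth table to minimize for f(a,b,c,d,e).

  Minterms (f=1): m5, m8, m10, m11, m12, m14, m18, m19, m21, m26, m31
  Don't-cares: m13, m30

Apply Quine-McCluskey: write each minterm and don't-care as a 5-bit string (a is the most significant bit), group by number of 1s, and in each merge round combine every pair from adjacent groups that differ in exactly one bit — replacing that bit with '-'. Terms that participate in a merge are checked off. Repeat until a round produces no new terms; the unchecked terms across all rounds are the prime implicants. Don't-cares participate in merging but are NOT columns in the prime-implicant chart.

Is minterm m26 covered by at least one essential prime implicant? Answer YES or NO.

Round 0: 00101✓ 01000✓ 01010✓ 01011✓ 01100✓ 01101✓ 01110✓ 10010✓ 10011✓ 10101✓ 11010✓ 11110✓ 11111✓
Round 1: -0101 -1010✓ -1110✓ 0-101 01-00✓ 01-10✓ 010-0✓ 0101- 011-0✓ 0110- 1-010 1001- 11-10✓ 1111-
Round 2: -1-10 01--0
PIs = {-0101, -1-10, 0-101, 01--0, 0101-, 0110-, 1-010, 1001-, 1111-}
Coverage chart:
  m5: -0101,0-101
  m8: 01--0 ←essential
  m10: -1-10,01--0,0101-
  m11: 0101- ←essential
  m12: 01--0,0110-
  m14: -1-10,01--0
  m18: 1-010,1001-
  m19: 1001- ←essential
  m21: -0101 ←essential
  m26: -1-10,1-010
  m31: 1111- ←essential
Essential: -0101, 01--0, 0101-, 1001-, 1111-

NO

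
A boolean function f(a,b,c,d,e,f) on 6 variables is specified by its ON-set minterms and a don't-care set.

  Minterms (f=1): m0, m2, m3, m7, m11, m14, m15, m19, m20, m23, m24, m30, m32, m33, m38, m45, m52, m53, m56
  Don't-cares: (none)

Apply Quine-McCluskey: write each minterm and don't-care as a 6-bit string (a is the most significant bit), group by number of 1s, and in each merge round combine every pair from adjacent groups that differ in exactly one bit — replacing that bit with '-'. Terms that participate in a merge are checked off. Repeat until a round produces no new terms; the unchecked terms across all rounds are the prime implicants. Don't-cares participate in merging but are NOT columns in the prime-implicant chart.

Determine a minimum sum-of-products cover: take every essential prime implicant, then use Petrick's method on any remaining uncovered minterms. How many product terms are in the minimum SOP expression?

Round 0: 000000✓ 000010✓ 000011✓ 000111✓ 001011✓ 001110✓ 001111✓ 010011✓ 010100✓ 010111✓ 011000✓ 011110✓ 100000✓ 100001✓ 100110 101101 110100✓ 110101✓ 111000✓
Round 1: -00000 -10100 -11000 0-0011✓ 0-0111✓ 0-1110 00-011✓ 00-111✓ 000-11✓ 0000-0 00001- 001-11✓ 00111- 010-11✓ 10000- 11010-
Round 2: 0-0-11 00--11
PIs = {-00000, -10100, -11000, 0-0-11, 0-1110, 00--11, 0000-0, 00001-, 00111-, 10000-, 100110, 101101, 11010-}
Coverage chart:
  m0: -00000,0000-0
  m2: 0000-0,00001-
  m3: 0-0-11,00--11,00001-
  m7: 0-0-11,00--11
  m11: 00--11 ←essential
  m14: 0-1110,00111-
  m15: 00--11,00111-
  m19: 0-0-11 ←essential
  m20: -10100 ←essential
  m23: 0-0-11 ←essential
  m24: -11000 ←essential
  m30: 0-1110 ←essential
  m32: -00000,10000-
  m33: 10000- ←essential
  m38: 100110 ←essential
  m45: 101101 ←essential
  m52: -10100,11010-
  m53: 11010- ←essential
  m56: -11000 ←essential
Essential: -10100, -11000, 0-0-11, 0-1110, 00--11, 10000-, 100110, 101101, 11010-
Petrick residual → 0000-0
Min cover (10 terms): bc'de'f' + bcd'e'f' + a'c'ef + a'cdef' + a'b'ef + a'b'c'd'f' + ab'c'd'e' + ab'c'def' + ab'cde'f + abc'de'

10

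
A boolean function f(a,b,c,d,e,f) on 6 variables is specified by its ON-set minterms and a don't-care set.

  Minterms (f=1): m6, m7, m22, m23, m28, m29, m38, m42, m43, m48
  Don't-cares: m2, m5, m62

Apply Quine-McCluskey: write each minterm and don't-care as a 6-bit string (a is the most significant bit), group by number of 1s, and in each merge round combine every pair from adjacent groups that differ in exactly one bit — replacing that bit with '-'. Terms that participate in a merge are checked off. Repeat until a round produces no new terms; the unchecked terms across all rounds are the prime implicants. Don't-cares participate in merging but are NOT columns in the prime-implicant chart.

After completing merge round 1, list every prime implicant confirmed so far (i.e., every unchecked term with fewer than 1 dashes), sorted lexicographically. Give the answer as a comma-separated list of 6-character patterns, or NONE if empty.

size-2^0 implicants → 000010(✓)  000101(✓)  000110(✓)  000111(✓)  010110(✓)  010111(✓)  011100(✓)  011101(✓)  100110(✓)  101010(✓)  101011(✓)  110000  111110
size-2^1 implicants → -00110  0-0110(✓)  0-0111(✓)  000-10  0001-1  00011-(✓)  01011-(✓)  01110-  10101-
size-2^2 implicants → 0-011-
Unchecked terms (primes): -00110, 0-011-, 000-10, 0001-1, 01110-, 10101-, 110000, 111110

110000, 111110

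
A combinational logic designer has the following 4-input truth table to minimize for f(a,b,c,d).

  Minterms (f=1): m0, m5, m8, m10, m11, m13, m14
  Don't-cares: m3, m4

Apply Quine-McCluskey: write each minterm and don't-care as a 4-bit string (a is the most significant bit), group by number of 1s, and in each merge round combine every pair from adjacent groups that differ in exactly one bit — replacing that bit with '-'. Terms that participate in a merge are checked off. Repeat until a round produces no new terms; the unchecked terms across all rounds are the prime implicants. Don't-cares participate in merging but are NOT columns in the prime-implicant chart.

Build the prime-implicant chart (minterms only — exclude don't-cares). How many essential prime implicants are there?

Round 0: 0000✓ 0011✓ 0100✓ 0101✓ 1000✓ 1010✓ 1011✓ 1101✓ 1110✓
Round 1: -000 -011 -101 0-00 010- 1-10 10-0 101-
PIs = {-000, -011, -101, 0-00, 010-, 1-10, 10-0, 101-}
Coverage chart:
  m0: -000,0-00
  m5: -101,010-
  m8: -000,10-0
  m10: 1-10,10-0,101-
  m11: -011,101-
  m13: -101 ←essential
  m14: 1-10 ←essential
Essential: -101, 1-10

2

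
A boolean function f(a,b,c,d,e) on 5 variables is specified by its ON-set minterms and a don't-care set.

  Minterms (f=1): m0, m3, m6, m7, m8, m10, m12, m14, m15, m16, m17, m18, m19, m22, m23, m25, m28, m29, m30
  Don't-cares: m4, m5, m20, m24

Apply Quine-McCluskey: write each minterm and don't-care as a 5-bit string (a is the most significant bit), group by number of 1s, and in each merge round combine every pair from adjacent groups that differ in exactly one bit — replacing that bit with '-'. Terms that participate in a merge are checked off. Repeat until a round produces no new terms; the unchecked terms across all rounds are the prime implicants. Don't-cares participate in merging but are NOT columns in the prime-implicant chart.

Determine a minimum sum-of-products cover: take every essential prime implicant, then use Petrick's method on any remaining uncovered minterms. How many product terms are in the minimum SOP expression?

7

size-2^0 implicants → 00000(✓)  00011(✓)  00100(✓)  00101(✓)  00110(✓)  00111(✓)  01000(✓)  01010(✓)  01100(✓)  01110(✓)  01111(✓)  10000(✓)  10001(✓)  10010(✓)  10011(✓)  10100(✓)  10110(✓)  10111(✓)  11000(✓)  11001(✓)  11100(✓)  11101(✓)  11110(✓)
size-2^1 implicants → -0000(✓)  -0011(✓)  -0100(✓)  -0110(✓)  -0111(✓)  -1000(✓)  -1100(✓)  -1110(✓)  0-000(✓)  0-100(✓)  0-110(✓)  0-111(✓)  00-00(✓)  00-11(✓)  001-0(✓)  001-1(✓)  0010-(✓)  0011-(✓)  01-00(✓)  01-10(✓)  010-0(✓)  011-0(✓)  0111-(✓)  1-000(✓)  1-001(✓)  1-100(✓)  1-110(✓)  10-00(✓)  10-10(✓)  10-11(✓)  100-0(✓)  100-1(✓)  1000-(✓)  1001-(✓)  101-0(✓)  1011-(✓)  11-00(✓)  11-01(✓)  1100-(✓)  111-0(✓)  1110-(✓)
size-2^2 implicants → --000(✓)  --100(✓)  --110(✓)  -0-00(✓)  -0-11  -01-0(✓)  -011-  -1-00(✓)  -11-0(✓)  0--00(✓)  0-1-0(✓)  0-11-  001--  01--0  1--00(✓)  1-00-  1-1-0(✓)  10--0  10-1-  100--  11-0-
size-2^3 implicants → ---00  --1-0
Unchecked terms (primes): ---00, --1-0, -0-11, -011-, 0-11-, 001--, 01--0, 1-00-, 10--0, 10-1-, 100--, 11-0-
Minterm coverage:
  m0 ⊆ ---00 [E]
  m3 ⊆ -0-11 [E]
  m6 ⊆ --1-0,-011-,0-11-,001--
  m7 ⊆ -0-11,-011-,0-11-,001--
  m8 ⊆ ---00,01--0
  m10 ⊆ 01--0 [E]
  m12 ⊆ ---00,--1-0,01--0
  m14 ⊆ --1-0,0-11-,01--0
  m15 ⊆ 0-11- [E]
  m16 ⊆ ---00,1-00-,10--0,100--
  m17 ⊆ 1-00-,100--
  m18 ⊆ 10--0,10-1-,100--
  m19 ⊆ -0-11,10-1-,100--
  m22 ⊆ --1-0,-011-,10--0,10-1-
  m23 ⊆ -0-11,-011-,10-1-
  m25 ⊆ 1-00-,11-0-
  m28 ⊆ ---00,--1-0,11-0-
  m29 ⊆ 11-0- [E]
  m30 ⊆ --1-0 [E]
E = {---00, --1-0, -0-11, 0-11-, 01--0, 11-0-}
Petrick residual → 100--
Cover = d'e' + ce' + b'de + a'cd + a'be' + ab'c' + abd'  |cover|=7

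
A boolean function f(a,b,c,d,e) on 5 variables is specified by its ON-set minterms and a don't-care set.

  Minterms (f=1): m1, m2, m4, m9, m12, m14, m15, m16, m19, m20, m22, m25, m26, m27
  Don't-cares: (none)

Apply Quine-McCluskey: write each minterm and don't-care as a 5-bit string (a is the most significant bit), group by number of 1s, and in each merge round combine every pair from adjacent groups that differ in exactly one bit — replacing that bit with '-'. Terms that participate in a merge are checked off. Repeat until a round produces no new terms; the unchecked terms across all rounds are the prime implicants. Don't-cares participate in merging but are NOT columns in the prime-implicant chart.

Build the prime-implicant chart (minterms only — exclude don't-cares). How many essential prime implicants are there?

size-2^0 implicants → 00001(✓)  00010  00100(✓)  01001(✓)  01100(✓)  01110(✓)  01111(✓)  10000(✓)  10011(✓)  10100(✓)  10110(✓)  11001(✓)  11010(✓)  11011(✓)
size-2^1 implicants → -0100  -1001  0-001  0-100  011-0  0111-  1-011  10-00  101-0  110-1  1101-
Unchecked terms (primes): -0100, -1001, 0-001, 0-100, 00010, 011-0, 0111-, 1-011, 10-00, 101-0, 110-1, 1101-
Minterm coverage:
  m1 ⊆ 0-001 [E]
  m2 ⊆ 00010 [E]
  m4 ⊆ -0100,0-100
  m9 ⊆ -1001,0-001
  m12 ⊆ 0-100,011-0
  m14 ⊆ 011-0,0111-
  m15 ⊆ 0111- [E]
  m16 ⊆ 10-00 [E]
  m19 ⊆ 1-011 [E]
  m20 ⊆ -0100,10-00,101-0
  m22 ⊆ 101-0 [E]
  m25 ⊆ -1001,110-1
  m26 ⊆ 1101- [E]
  m27 ⊆ 1-011,110-1,1101-
E = {0-001, 00010, 0111-, 1-011, 10-00, 101-0, 1101-}

7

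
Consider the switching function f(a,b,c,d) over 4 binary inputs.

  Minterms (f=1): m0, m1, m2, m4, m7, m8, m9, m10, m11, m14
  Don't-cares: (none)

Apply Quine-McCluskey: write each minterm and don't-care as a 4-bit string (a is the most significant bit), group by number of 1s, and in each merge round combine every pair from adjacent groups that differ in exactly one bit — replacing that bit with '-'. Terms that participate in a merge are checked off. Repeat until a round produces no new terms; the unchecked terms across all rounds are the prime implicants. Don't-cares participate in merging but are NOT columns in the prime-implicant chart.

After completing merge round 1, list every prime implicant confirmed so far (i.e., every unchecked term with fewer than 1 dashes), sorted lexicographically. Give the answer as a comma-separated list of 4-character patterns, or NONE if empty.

0111

Round 0: 0000✓ 0001✓ 0010✓ 0100✓ 0111 1000✓ 1001✓ 1010✓ 1011✓ 1110✓
Round 1: -000✓ -001✓ -010✓ 0-00 00-0✓ 000-✓ 1-10 10-0✓ 10-1✓ 100-✓ 101-✓
Round 2: -0-0 -00- 10--
PIs = {-0-0, -00-, 0-00, 0111, 1-10, 10--}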